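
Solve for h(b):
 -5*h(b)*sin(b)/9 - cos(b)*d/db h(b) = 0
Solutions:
 h(b) = C1*cos(b)^(5/9)


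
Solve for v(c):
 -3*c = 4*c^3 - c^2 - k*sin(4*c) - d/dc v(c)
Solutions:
 v(c) = C1 + c^4 - c^3/3 + 3*c^2/2 + k*cos(4*c)/4


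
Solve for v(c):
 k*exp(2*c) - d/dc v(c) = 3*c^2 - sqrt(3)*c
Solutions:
 v(c) = C1 - c^3 + sqrt(3)*c^2/2 + k*exp(2*c)/2


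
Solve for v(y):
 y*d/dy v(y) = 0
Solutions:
 v(y) = C1


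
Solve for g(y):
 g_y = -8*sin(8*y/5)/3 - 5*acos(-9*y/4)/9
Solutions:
 g(y) = C1 - 5*y*acos(-9*y/4)/9 - 5*sqrt(16 - 81*y^2)/81 + 5*cos(8*y/5)/3


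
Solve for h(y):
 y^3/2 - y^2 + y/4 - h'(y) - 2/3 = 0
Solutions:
 h(y) = C1 + y^4/8 - y^3/3 + y^2/8 - 2*y/3


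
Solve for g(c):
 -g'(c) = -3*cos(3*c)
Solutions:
 g(c) = C1 + sin(3*c)


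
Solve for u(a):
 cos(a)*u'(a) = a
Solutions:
 u(a) = C1 + Integral(a/cos(a), a)


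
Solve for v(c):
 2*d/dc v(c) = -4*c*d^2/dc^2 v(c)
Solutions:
 v(c) = C1 + C2*sqrt(c)


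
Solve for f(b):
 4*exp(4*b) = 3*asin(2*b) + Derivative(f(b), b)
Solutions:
 f(b) = C1 - 3*b*asin(2*b) - 3*sqrt(1 - 4*b^2)/2 + exp(4*b)


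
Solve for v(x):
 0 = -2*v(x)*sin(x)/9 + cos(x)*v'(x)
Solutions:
 v(x) = C1/cos(x)^(2/9)


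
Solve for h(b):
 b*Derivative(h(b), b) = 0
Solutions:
 h(b) = C1


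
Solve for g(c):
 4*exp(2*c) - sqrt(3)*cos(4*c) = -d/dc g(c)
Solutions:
 g(c) = C1 - 2*exp(2*c) + sqrt(3)*sin(4*c)/4


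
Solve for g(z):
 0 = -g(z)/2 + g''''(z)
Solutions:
 g(z) = C1*exp(-2^(3/4)*z/2) + C2*exp(2^(3/4)*z/2) + C3*sin(2^(3/4)*z/2) + C4*cos(2^(3/4)*z/2)


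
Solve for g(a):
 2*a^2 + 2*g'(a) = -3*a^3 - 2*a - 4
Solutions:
 g(a) = C1 - 3*a^4/8 - a^3/3 - a^2/2 - 2*a


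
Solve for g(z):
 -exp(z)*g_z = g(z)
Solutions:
 g(z) = C1*exp(exp(-z))


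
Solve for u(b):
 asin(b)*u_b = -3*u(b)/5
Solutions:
 u(b) = C1*exp(-3*Integral(1/asin(b), b)/5)


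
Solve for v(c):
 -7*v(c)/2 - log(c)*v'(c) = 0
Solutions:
 v(c) = C1*exp(-7*li(c)/2)


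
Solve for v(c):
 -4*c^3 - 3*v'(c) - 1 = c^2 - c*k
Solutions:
 v(c) = C1 - c^4/3 - c^3/9 + c^2*k/6 - c/3


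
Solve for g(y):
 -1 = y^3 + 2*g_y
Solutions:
 g(y) = C1 - y^4/8 - y/2


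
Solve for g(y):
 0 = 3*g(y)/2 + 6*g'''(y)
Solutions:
 g(y) = C3*exp(-2^(1/3)*y/2) + (C1*sin(2^(1/3)*sqrt(3)*y/4) + C2*cos(2^(1/3)*sqrt(3)*y/4))*exp(2^(1/3)*y/4)


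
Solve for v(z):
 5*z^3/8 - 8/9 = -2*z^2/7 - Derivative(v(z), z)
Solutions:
 v(z) = C1 - 5*z^4/32 - 2*z^3/21 + 8*z/9


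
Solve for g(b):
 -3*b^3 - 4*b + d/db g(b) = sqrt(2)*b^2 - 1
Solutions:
 g(b) = C1 + 3*b^4/4 + sqrt(2)*b^3/3 + 2*b^2 - b


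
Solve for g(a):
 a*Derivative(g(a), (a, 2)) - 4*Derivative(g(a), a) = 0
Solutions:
 g(a) = C1 + C2*a^5


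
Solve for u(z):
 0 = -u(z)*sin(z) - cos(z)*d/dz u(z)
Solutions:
 u(z) = C1*cos(z)


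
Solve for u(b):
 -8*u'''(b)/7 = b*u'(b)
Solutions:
 u(b) = C1 + Integral(C2*airyai(-7^(1/3)*b/2) + C3*airybi(-7^(1/3)*b/2), b)


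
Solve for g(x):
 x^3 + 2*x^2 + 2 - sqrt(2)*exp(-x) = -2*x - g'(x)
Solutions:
 g(x) = C1 - x^4/4 - 2*x^3/3 - x^2 - 2*x - sqrt(2)*exp(-x)


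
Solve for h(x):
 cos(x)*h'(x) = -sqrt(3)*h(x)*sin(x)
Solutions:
 h(x) = C1*cos(x)^(sqrt(3))


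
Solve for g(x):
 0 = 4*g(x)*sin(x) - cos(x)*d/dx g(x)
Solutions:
 g(x) = C1/cos(x)^4


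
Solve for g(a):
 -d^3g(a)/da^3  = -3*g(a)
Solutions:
 g(a) = C3*exp(3^(1/3)*a) + (C1*sin(3^(5/6)*a/2) + C2*cos(3^(5/6)*a/2))*exp(-3^(1/3)*a/2)


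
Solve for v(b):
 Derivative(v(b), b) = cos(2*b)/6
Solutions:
 v(b) = C1 + sin(2*b)/12


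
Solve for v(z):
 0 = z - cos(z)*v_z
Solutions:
 v(z) = C1 + Integral(z/cos(z), z)


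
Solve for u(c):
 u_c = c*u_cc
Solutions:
 u(c) = C1 + C2*c^2


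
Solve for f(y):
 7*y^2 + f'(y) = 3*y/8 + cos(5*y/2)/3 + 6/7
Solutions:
 f(y) = C1 - 7*y^3/3 + 3*y^2/16 + 6*y/7 + 2*sin(5*y/2)/15


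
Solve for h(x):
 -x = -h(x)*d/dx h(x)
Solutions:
 h(x) = -sqrt(C1 + x^2)
 h(x) = sqrt(C1 + x^2)


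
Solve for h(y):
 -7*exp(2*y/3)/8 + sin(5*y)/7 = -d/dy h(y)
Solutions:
 h(y) = C1 + 21*exp(2*y/3)/16 + cos(5*y)/35


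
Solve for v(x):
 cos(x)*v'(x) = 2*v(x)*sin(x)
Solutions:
 v(x) = C1/cos(x)^2


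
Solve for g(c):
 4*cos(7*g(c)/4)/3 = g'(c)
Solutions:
 -4*c/3 - 2*log(sin(7*g(c)/4) - 1)/7 + 2*log(sin(7*g(c)/4) + 1)/7 = C1


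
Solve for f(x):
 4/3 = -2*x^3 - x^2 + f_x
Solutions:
 f(x) = C1 + x^4/2 + x^3/3 + 4*x/3


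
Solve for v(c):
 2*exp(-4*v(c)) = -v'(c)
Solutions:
 v(c) = log(-I*(C1 - 8*c)^(1/4))
 v(c) = log(I*(C1 - 8*c)^(1/4))
 v(c) = log(-(C1 - 8*c)^(1/4))
 v(c) = log(C1 - 8*c)/4


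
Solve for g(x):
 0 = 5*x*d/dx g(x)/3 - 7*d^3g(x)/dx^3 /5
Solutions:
 g(x) = C1 + Integral(C2*airyai(105^(2/3)*x/21) + C3*airybi(105^(2/3)*x/21), x)


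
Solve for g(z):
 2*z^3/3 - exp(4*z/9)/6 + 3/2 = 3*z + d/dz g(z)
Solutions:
 g(z) = C1 + z^4/6 - 3*z^2/2 + 3*z/2 - 3*exp(4*z/9)/8


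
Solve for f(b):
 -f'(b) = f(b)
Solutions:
 f(b) = C1*exp(-b)


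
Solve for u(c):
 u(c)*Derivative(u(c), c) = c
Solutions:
 u(c) = -sqrt(C1 + c^2)
 u(c) = sqrt(C1 + c^2)


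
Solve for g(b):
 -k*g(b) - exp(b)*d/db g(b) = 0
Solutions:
 g(b) = C1*exp(k*exp(-b))


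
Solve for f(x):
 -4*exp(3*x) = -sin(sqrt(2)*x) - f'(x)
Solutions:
 f(x) = C1 + 4*exp(3*x)/3 + sqrt(2)*cos(sqrt(2)*x)/2


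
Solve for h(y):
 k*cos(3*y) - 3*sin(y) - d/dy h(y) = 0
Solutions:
 h(y) = C1 + k*sin(3*y)/3 + 3*cos(y)


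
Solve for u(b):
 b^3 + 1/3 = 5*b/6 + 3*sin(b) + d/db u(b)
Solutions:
 u(b) = C1 + b^4/4 - 5*b^2/12 + b/3 + 3*cos(b)


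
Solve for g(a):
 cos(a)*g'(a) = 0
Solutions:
 g(a) = C1


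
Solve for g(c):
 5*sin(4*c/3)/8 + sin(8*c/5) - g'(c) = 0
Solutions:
 g(c) = C1 - 15*cos(4*c/3)/32 - 5*cos(8*c/5)/8


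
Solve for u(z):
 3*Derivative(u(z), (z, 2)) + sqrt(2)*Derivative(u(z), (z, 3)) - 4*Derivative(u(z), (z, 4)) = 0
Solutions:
 u(z) = C1 + C2*z + C3*exp(-sqrt(2)*z/2) + C4*exp(3*sqrt(2)*z/4)


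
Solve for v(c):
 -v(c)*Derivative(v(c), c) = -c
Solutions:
 v(c) = -sqrt(C1 + c^2)
 v(c) = sqrt(C1 + c^2)


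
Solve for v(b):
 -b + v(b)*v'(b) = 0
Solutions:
 v(b) = -sqrt(C1 + b^2)
 v(b) = sqrt(C1 + b^2)


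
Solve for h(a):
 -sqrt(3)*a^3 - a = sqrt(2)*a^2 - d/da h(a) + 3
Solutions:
 h(a) = C1 + sqrt(3)*a^4/4 + sqrt(2)*a^3/3 + a^2/2 + 3*a


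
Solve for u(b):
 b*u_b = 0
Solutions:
 u(b) = C1


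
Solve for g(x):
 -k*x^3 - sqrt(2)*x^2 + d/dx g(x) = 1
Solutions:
 g(x) = C1 + k*x^4/4 + sqrt(2)*x^3/3 + x


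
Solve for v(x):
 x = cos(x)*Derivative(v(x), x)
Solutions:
 v(x) = C1 + Integral(x/cos(x), x)


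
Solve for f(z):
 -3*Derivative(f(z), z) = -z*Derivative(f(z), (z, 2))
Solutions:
 f(z) = C1 + C2*z^4


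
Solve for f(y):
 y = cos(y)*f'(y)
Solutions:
 f(y) = C1 + Integral(y/cos(y), y)


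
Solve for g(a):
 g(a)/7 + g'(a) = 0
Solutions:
 g(a) = C1*exp(-a/7)


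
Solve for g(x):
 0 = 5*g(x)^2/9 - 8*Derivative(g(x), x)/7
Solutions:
 g(x) = -72/(C1 + 35*x)


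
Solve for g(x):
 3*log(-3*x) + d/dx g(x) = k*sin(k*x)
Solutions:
 g(x) = C1 + k*Piecewise((-cos(k*x)/k, Ne(k, 0)), (0, True)) - 3*x*log(-x) - 3*x*log(3) + 3*x


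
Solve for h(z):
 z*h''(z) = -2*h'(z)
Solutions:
 h(z) = C1 + C2/z


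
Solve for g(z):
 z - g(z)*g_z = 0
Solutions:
 g(z) = -sqrt(C1 + z^2)
 g(z) = sqrt(C1 + z^2)


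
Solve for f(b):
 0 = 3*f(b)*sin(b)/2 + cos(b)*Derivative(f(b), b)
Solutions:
 f(b) = C1*cos(b)^(3/2)


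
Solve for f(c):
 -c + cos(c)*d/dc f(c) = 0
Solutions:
 f(c) = C1 + Integral(c/cos(c), c)


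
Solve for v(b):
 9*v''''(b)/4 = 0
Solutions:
 v(b) = C1 + C2*b + C3*b^2 + C4*b^3


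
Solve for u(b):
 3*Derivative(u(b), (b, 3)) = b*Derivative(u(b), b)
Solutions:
 u(b) = C1 + Integral(C2*airyai(3^(2/3)*b/3) + C3*airybi(3^(2/3)*b/3), b)


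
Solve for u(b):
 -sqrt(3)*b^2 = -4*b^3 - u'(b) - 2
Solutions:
 u(b) = C1 - b^4 + sqrt(3)*b^3/3 - 2*b


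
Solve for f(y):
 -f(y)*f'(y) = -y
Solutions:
 f(y) = -sqrt(C1 + y^2)
 f(y) = sqrt(C1 + y^2)


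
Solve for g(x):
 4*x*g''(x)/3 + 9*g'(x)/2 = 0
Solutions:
 g(x) = C1 + C2/x^(19/8)


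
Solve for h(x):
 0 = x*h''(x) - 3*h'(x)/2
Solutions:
 h(x) = C1 + C2*x^(5/2)


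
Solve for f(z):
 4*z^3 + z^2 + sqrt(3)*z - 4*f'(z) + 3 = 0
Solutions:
 f(z) = C1 + z^4/4 + z^3/12 + sqrt(3)*z^2/8 + 3*z/4


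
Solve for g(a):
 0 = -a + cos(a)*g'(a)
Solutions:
 g(a) = C1 + Integral(a/cos(a), a)


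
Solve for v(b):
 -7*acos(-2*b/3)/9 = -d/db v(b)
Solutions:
 v(b) = C1 + 7*b*acos(-2*b/3)/9 + 7*sqrt(9 - 4*b^2)/18


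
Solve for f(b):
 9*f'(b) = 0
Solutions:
 f(b) = C1


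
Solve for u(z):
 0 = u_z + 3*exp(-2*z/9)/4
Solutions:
 u(z) = C1 + 27*exp(-2*z/9)/8


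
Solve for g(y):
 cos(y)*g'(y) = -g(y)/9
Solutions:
 g(y) = C1*(sin(y) - 1)^(1/18)/(sin(y) + 1)^(1/18)


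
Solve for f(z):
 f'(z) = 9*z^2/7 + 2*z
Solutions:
 f(z) = C1 + 3*z^3/7 + z^2


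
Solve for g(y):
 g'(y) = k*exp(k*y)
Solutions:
 g(y) = C1 + exp(k*y)


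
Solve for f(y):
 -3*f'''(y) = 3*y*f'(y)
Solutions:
 f(y) = C1 + Integral(C2*airyai(-y) + C3*airybi(-y), y)


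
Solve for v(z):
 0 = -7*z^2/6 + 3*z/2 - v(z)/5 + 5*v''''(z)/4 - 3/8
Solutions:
 v(z) = C1*exp(-sqrt(10)*z/5) + C2*exp(sqrt(10)*z/5) + C3*sin(sqrt(10)*z/5) + C4*cos(sqrt(10)*z/5) - 35*z^2/6 + 15*z/2 - 15/8


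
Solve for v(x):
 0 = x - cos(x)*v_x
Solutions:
 v(x) = C1 + Integral(x/cos(x), x)


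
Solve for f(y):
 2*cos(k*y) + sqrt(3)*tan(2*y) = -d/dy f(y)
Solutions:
 f(y) = C1 - 2*Piecewise((sin(k*y)/k, Ne(k, 0)), (y, True)) + sqrt(3)*log(cos(2*y))/2


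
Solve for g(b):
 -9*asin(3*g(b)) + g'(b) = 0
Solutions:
 Integral(1/asin(3*_y), (_y, g(b))) = C1 + 9*b


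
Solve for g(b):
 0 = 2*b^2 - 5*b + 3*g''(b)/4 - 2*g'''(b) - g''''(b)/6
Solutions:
 g(b) = C1 + C2*b + C3*exp(3*b*(-2 + 3*sqrt(2)/2)) + C4*exp(-3*b*(2 + 3*sqrt(2)/2)) - 2*b^4/9 - 34*b^3/27 - 32*b^2/3


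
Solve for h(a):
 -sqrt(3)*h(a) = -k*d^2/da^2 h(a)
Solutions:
 h(a) = C1*exp(-3^(1/4)*a*sqrt(1/k)) + C2*exp(3^(1/4)*a*sqrt(1/k))


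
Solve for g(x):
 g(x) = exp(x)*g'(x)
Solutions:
 g(x) = C1*exp(-exp(-x))


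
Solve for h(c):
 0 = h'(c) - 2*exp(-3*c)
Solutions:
 h(c) = C1 - 2*exp(-3*c)/3


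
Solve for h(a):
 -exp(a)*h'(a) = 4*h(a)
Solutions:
 h(a) = C1*exp(4*exp(-a))


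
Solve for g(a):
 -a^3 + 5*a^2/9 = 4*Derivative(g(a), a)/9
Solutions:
 g(a) = C1 - 9*a^4/16 + 5*a^3/12


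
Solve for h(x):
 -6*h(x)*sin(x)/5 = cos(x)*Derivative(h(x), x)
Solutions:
 h(x) = C1*cos(x)^(6/5)


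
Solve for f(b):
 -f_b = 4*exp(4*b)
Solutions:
 f(b) = C1 - exp(4*b)


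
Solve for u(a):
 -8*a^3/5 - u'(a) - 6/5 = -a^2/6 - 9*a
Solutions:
 u(a) = C1 - 2*a^4/5 + a^3/18 + 9*a^2/2 - 6*a/5


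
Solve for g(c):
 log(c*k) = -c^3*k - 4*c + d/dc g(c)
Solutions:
 g(c) = C1 + c^4*k/4 + 2*c^2 + c*log(c*k) - c


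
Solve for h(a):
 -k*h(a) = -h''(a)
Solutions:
 h(a) = C1*exp(-a*sqrt(k)) + C2*exp(a*sqrt(k))


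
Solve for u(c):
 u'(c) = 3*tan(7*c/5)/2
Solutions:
 u(c) = C1 - 15*log(cos(7*c/5))/14


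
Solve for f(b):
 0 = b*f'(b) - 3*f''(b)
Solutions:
 f(b) = C1 + C2*erfi(sqrt(6)*b/6)


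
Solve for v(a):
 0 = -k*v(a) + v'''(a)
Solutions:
 v(a) = C1*exp(a*k^(1/3)) + C2*exp(a*k^(1/3)*(-1 + sqrt(3)*I)/2) + C3*exp(-a*k^(1/3)*(1 + sqrt(3)*I)/2)


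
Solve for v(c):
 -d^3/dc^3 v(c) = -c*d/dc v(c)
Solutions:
 v(c) = C1 + Integral(C2*airyai(c) + C3*airybi(c), c)


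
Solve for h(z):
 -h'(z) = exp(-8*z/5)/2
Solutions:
 h(z) = C1 + 5*exp(-8*z/5)/16


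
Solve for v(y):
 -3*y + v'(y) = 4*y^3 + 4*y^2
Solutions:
 v(y) = C1 + y^4 + 4*y^3/3 + 3*y^2/2


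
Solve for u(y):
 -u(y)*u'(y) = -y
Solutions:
 u(y) = -sqrt(C1 + y^2)
 u(y) = sqrt(C1 + y^2)


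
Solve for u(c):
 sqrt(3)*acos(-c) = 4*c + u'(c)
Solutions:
 u(c) = C1 - 2*c^2 + sqrt(3)*(c*acos(-c) + sqrt(1 - c^2))


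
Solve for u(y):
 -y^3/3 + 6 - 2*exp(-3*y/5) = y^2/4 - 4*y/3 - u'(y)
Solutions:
 u(y) = C1 + y^4/12 + y^3/12 - 2*y^2/3 - 6*y - 10*exp(-3*y/5)/3


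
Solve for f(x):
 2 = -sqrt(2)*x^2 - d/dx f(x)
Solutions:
 f(x) = C1 - sqrt(2)*x^3/3 - 2*x


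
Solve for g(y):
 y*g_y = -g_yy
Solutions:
 g(y) = C1 + C2*erf(sqrt(2)*y/2)


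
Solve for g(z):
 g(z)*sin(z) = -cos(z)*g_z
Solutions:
 g(z) = C1*cos(z)


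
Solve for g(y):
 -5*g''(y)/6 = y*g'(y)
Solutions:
 g(y) = C1 + C2*erf(sqrt(15)*y/5)


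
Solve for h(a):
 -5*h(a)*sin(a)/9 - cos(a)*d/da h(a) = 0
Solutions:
 h(a) = C1*cos(a)^(5/9)


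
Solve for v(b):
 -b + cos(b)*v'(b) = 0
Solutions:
 v(b) = C1 + Integral(b/cos(b), b)


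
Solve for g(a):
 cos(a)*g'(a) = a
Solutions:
 g(a) = C1 + Integral(a/cos(a), a)


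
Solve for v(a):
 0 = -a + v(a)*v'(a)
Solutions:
 v(a) = -sqrt(C1 + a^2)
 v(a) = sqrt(C1 + a^2)


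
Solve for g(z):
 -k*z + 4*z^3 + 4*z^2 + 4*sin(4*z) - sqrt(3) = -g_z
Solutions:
 g(z) = C1 + k*z^2/2 - z^4 - 4*z^3/3 + sqrt(3)*z + cos(4*z)


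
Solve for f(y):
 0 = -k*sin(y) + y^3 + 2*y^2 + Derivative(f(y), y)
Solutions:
 f(y) = C1 - k*cos(y) - y^4/4 - 2*y^3/3


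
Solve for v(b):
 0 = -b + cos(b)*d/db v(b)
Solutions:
 v(b) = C1 + Integral(b/cos(b), b)


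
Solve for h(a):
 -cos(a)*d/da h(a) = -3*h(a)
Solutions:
 h(a) = C1*(sin(a) + 1)^(3/2)/(sin(a) - 1)^(3/2)


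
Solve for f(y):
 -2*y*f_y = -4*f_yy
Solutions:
 f(y) = C1 + C2*erfi(y/2)


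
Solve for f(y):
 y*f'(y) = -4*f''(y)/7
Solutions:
 f(y) = C1 + C2*erf(sqrt(14)*y/4)


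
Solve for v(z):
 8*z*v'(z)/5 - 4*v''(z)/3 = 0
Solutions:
 v(z) = C1 + C2*erfi(sqrt(15)*z/5)


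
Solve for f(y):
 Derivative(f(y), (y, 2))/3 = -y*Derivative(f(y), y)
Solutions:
 f(y) = C1 + C2*erf(sqrt(6)*y/2)


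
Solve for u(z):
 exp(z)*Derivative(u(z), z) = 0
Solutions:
 u(z) = C1


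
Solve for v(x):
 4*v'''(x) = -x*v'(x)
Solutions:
 v(x) = C1 + Integral(C2*airyai(-2^(1/3)*x/2) + C3*airybi(-2^(1/3)*x/2), x)


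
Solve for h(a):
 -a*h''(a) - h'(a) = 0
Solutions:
 h(a) = C1 + C2*log(a)


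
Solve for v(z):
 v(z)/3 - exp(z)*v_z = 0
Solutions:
 v(z) = C1*exp(-exp(-z)/3)


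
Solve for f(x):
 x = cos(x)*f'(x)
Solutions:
 f(x) = C1 + Integral(x/cos(x), x)


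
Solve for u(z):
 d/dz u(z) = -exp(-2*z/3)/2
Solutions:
 u(z) = C1 + 3*exp(-2*z/3)/4


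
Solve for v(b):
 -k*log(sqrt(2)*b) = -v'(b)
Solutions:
 v(b) = C1 + b*k*log(b) - b*k + b*k*log(2)/2


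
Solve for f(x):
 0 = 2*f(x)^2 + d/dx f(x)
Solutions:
 f(x) = 1/(C1 + 2*x)


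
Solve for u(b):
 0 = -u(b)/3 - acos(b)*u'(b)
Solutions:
 u(b) = C1*exp(-Integral(1/acos(b), b)/3)


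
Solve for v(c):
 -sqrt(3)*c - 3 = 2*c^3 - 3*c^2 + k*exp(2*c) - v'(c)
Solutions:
 v(c) = C1 + c^4/2 - c^3 + sqrt(3)*c^2/2 + 3*c + k*exp(2*c)/2


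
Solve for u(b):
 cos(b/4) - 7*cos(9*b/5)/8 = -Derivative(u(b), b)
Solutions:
 u(b) = C1 - 4*sin(b/4) + 35*sin(9*b/5)/72


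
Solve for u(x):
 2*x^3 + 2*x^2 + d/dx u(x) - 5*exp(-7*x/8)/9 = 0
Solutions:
 u(x) = C1 - x^4/2 - 2*x^3/3 - 40*exp(-7*x/8)/63


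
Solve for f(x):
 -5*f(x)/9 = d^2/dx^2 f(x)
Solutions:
 f(x) = C1*sin(sqrt(5)*x/3) + C2*cos(sqrt(5)*x/3)


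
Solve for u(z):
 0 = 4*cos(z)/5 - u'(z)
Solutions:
 u(z) = C1 + 4*sin(z)/5


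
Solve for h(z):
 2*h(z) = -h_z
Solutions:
 h(z) = C1*exp(-2*z)


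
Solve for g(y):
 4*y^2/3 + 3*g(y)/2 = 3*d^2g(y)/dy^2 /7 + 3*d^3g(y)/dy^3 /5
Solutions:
 g(y) = C1*exp(-y*(10*10^(2/3)/(21*sqrt(190281) + 9161)^(1/3) + 20 + 10^(1/3)*(21*sqrt(190281) + 9161)^(1/3))/84)*sin(10^(1/3)*sqrt(3)*y*(-(21*sqrt(190281) + 9161)^(1/3) + 10*10^(1/3)/(21*sqrt(190281) + 9161)^(1/3))/84) + C2*exp(-y*(10*10^(2/3)/(21*sqrt(190281) + 9161)^(1/3) + 20 + 10^(1/3)*(21*sqrt(190281) + 9161)^(1/3))/84)*cos(10^(1/3)*sqrt(3)*y*(-(21*sqrt(190281) + 9161)^(1/3) + 10*10^(1/3)/(21*sqrt(190281) + 9161)^(1/3))/84) + C3*exp(y*(-10 + 10*10^(2/3)/(21*sqrt(190281) + 9161)^(1/3) + 10^(1/3)*(21*sqrt(190281) + 9161)^(1/3))/42) - 8*y^2/9 - 32/63


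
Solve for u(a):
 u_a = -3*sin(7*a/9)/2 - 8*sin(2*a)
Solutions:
 u(a) = C1 + 27*cos(7*a/9)/14 + 4*cos(2*a)


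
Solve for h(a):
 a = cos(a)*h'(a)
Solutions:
 h(a) = C1 + Integral(a/cos(a), a)


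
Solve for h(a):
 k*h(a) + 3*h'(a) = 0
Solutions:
 h(a) = C1*exp(-a*k/3)


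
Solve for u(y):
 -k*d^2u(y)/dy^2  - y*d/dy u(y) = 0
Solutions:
 u(y) = C1 + C2*sqrt(k)*erf(sqrt(2)*y*sqrt(1/k)/2)


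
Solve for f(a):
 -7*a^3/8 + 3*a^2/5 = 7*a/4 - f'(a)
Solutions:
 f(a) = C1 + 7*a^4/32 - a^3/5 + 7*a^2/8


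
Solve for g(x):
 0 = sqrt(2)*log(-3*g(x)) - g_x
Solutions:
 -sqrt(2)*Integral(1/(log(-_y) + log(3)), (_y, g(x)))/2 = C1 - x


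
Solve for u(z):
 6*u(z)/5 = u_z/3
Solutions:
 u(z) = C1*exp(18*z/5)


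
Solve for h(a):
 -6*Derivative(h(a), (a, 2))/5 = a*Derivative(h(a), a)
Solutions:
 h(a) = C1 + C2*erf(sqrt(15)*a/6)


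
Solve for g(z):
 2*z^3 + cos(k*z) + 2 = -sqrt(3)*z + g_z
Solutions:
 g(z) = C1 + z^4/2 + sqrt(3)*z^2/2 + 2*z + sin(k*z)/k


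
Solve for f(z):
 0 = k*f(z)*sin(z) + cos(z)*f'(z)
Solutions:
 f(z) = C1*exp(k*log(cos(z)))


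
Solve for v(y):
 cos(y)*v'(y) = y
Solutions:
 v(y) = C1 + Integral(y/cos(y), y)


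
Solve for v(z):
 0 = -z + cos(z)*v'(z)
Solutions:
 v(z) = C1 + Integral(z/cos(z), z)


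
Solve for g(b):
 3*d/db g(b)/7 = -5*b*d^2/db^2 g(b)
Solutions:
 g(b) = C1 + C2*b^(32/35)


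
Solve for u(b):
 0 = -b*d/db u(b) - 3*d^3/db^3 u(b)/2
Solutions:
 u(b) = C1 + Integral(C2*airyai(-2^(1/3)*3^(2/3)*b/3) + C3*airybi(-2^(1/3)*3^(2/3)*b/3), b)


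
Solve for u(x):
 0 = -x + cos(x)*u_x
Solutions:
 u(x) = C1 + Integral(x/cos(x), x)


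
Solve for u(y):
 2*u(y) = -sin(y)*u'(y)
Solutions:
 u(y) = C1*(cos(y) + 1)/(cos(y) - 1)


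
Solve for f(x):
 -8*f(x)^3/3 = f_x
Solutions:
 f(x) = -sqrt(6)*sqrt(-1/(C1 - 8*x))/2
 f(x) = sqrt(6)*sqrt(-1/(C1 - 8*x))/2


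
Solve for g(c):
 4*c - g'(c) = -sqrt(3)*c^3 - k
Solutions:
 g(c) = C1 + sqrt(3)*c^4/4 + 2*c^2 + c*k


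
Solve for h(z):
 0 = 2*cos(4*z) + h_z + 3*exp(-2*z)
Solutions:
 h(z) = C1 - sin(4*z)/2 + 3*exp(-2*z)/2


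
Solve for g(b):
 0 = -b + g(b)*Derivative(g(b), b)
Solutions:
 g(b) = -sqrt(C1 + b^2)
 g(b) = sqrt(C1 + b^2)


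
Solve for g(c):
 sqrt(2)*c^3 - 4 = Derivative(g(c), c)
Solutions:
 g(c) = C1 + sqrt(2)*c^4/4 - 4*c


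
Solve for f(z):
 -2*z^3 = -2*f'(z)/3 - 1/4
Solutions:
 f(z) = C1 + 3*z^4/4 - 3*z/8


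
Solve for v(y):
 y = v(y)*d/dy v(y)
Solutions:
 v(y) = -sqrt(C1 + y^2)
 v(y) = sqrt(C1 + y^2)


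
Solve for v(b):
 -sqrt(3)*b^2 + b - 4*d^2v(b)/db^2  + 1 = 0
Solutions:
 v(b) = C1 + C2*b - sqrt(3)*b^4/48 + b^3/24 + b^2/8


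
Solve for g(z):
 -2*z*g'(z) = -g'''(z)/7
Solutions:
 g(z) = C1 + Integral(C2*airyai(14^(1/3)*z) + C3*airybi(14^(1/3)*z), z)


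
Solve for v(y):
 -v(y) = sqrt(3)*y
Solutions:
 v(y) = -sqrt(3)*y


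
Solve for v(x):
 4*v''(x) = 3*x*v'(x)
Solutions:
 v(x) = C1 + C2*erfi(sqrt(6)*x/4)


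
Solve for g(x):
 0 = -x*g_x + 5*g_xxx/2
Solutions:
 g(x) = C1 + Integral(C2*airyai(2^(1/3)*5^(2/3)*x/5) + C3*airybi(2^(1/3)*5^(2/3)*x/5), x)


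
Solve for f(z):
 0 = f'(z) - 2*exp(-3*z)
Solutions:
 f(z) = C1 - 2*exp(-3*z)/3


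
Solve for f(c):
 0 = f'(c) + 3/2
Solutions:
 f(c) = C1 - 3*c/2


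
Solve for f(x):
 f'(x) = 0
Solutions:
 f(x) = C1


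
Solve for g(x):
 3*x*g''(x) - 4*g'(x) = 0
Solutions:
 g(x) = C1 + C2*x^(7/3)


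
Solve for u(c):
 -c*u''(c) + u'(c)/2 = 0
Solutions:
 u(c) = C1 + C2*c^(3/2)


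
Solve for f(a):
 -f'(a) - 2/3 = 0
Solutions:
 f(a) = C1 - 2*a/3


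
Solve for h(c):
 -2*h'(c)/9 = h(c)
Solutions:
 h(c) = C1*exp(-9*c/2)


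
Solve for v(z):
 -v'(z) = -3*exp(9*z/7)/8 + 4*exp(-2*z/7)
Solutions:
 v(z) = C1 + 7*exp(9*z/7)/24 + 14*exp(-2*z/7)


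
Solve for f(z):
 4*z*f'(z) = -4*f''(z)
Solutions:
 f(z) = C1 + C2*erf(sqrt(2)*z/2)


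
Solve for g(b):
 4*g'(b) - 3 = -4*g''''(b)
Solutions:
 g(b) = C1 + C4*exp(-b) + 3*b/4 + (C2*sin(sqrt(3)*b/2) + C3*cos(sqrt(3)*b/2))*exp(b/2)


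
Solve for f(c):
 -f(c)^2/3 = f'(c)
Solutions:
 f(c) = 3/(C1 + c)


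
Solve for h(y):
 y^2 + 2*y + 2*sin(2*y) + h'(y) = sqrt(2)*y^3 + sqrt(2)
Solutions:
 h(y) = C1 + sqrt(2)*y^4/4 - y^3/3 - y^2 + sqrt(2)*y + cos(2*y)


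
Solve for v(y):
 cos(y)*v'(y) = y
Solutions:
 v(y) = C1 + Integral(y/cos(y), y)


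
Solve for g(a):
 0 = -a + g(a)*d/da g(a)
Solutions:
 g(a) = -sqrt(C1 + a^2)
 g(a) = sqrt(C1 + a^2)


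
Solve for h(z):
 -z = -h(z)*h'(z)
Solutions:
 h(z) = -sqrt(C1 + z^2)
 h(z) = sqrt(C1 + z^2)


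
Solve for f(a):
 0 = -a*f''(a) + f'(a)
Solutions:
 f(a) = C1 + C2*a^2


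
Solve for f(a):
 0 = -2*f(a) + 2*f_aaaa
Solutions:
 f(a) = C1*exp(-a) + C2*exp(a) + C3*sin(a) + C4*cos(a)


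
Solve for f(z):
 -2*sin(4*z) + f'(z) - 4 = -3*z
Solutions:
 f(z) = C1 - 3*z^2/2 + 4*z - cos(4*z)/2


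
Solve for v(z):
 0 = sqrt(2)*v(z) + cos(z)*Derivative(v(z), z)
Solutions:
 v(z) = C1*(sin(z) - 1)^(sqrt(2)/2)/(sin(z) + 1)^(sqrt(2)/2)


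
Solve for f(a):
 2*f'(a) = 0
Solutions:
 f(a) = C1


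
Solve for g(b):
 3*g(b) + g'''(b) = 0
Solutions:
 g(b) = C3*exp(-3^(1/3)*b) + (C1*sin(3^(5/6)*b/2) + C2*cos(3^(5/6)*b/2))*exp(3^(1/3)*b/2)


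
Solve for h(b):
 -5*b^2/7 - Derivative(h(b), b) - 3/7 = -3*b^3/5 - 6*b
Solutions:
 h(b) = C1 + 3*b^4/20 - 5*b^3/21 + 3*b^2 - 3*b/7


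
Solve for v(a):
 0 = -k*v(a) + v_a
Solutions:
 v(a) = C1*exp(a*k)


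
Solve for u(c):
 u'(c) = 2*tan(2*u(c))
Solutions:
 u(c) = -asin(C1*exp(4*c))/2 + pi/2
 u(c) = asin(C1*exp(4*c))/2


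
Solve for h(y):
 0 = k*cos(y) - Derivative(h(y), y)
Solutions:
 h(y) = C1 + k*sin(y)


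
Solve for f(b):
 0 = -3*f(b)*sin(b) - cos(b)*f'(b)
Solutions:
 f(b) = C1*cos(b)^3


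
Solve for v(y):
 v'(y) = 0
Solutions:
 v(y) = C1


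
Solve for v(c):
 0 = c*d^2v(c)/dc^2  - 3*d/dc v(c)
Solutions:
 v(c) = C1 + C2*c^4


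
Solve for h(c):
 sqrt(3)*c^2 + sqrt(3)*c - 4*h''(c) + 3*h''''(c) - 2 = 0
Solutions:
 h(c) = C1 + C2*c + C3*exp(-2*sqrt(3)*c/3) + C4*exp(2*sqrt(3)*c/3) + sqrt(3)*c^4/48 + sqrt(3)*c^3/24 + c^2*(-4 + 3*sqrt(3))/16


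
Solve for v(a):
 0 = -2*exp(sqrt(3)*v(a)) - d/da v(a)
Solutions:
 v(a) = sqrt(3)*(2*log(1/(C1 + 2*a)) - log(3))/6


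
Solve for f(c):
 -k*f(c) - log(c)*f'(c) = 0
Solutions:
 f(c) = C1*exp(-k*li(c))


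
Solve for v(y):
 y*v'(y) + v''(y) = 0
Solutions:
 v(y) = C1 + C2*erf(sqrt(2)*y/2)


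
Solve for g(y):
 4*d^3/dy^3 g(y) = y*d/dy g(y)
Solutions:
 g(y) = C1 + Integral(C2*airyai(2^(1/3)*y/2) + C3*airybi(2^(1/3)*y/2), y)


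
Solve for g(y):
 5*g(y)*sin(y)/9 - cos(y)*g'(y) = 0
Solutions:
 g(y) = C1/cos(y)^(5/9)


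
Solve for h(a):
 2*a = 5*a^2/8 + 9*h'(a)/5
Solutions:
 h(a) = C1 - 25*a^3/216 + 5*a^2/9


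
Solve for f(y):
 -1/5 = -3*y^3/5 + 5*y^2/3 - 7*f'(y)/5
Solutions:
 f(y) = C1 - 3*y^4/28 + 25*y^3/63 + y/7


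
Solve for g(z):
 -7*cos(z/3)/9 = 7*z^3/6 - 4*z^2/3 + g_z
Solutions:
 g(z) = C1 - 7*z^4/24 + 4*z^3/9 - 7*sin(z/3)/3


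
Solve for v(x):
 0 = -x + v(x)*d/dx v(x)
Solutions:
 v(x) = -sqrt(C1 + x^2)
 v(x) = sqrt(C1 + x^2)


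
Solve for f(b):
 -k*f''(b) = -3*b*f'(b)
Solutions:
 f(b) = C1 + C2*erf(sqrt(6)*b*sqrt(-1/k)/2)/sqrt(-1/k)


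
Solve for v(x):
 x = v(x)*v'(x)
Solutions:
 v(x) = -sqrt(C1 + x^2)
 v(x) = sqrt(C1 + x^2)


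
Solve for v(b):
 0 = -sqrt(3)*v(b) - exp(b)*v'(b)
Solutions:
 v(b) = C1*exp(sqrt(3)*exp(-b))


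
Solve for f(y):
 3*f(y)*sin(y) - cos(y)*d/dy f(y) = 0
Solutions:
 f(y) = C1/cos(y)^3


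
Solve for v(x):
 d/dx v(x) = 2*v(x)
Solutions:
 v(x) = C1*exp(2*x)


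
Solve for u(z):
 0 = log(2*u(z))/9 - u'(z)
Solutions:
 -9*Integral(1/(log(_y) + log(2)), (_y, u(z))) = C1 - z


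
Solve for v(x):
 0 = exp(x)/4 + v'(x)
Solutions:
 v(x) = C1 - exp(x)/4


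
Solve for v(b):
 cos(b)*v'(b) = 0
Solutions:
 v(b) = C1


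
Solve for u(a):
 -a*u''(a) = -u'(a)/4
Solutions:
 u(a) = C1 + C2*a^(5/4)


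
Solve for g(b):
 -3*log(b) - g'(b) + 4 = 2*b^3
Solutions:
 g(b) = C1 - b^4/2 - 3*b*log(b) + 7*b


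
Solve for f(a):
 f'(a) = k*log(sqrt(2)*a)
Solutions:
 f(a) = C1 + a*k*log(a) - a*k + a*k*log(2)/2


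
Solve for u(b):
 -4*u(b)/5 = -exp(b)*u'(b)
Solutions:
 u(b) = C1*exp(-4*exp(-b)/5)


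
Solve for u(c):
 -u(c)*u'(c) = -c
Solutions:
 u(c) = -sqrt(C1 + c^2)
 u(c) = sqrt(C1 + c^2)


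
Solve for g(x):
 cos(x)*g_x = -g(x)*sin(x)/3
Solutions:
 g(x) = C1*cos(x)^(1/3)


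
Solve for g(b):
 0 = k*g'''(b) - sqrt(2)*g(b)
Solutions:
 g(b) = C1*exp(2^(1/6)*b*(1/k)^(1/3)) + C2*exp(2^(1/6)*b*(-1 + sqrt(3)*I)*(1/k)^(1/3)/2) + C3*exp(-2^(1/6)*b*(1 + sqrt(3)*I)*(1/k)^(1/3)/2)


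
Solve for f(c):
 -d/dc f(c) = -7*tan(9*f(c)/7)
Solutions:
 f(c) = -7*asin(C1*exp(9*c))/9 + 7*pi/9
 f(c) = 7*asin(C1*exp(9*c))/9


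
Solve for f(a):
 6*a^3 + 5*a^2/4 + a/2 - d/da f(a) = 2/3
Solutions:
 f(a) = C1 + 3*a^4/2 + 5*a^3/12 + a^2/4 - 2*a/3


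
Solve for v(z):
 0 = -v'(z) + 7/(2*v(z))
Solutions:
 v(z) = -sqrt(C1 + 7*z)
 v(z) = sqrt(C1 + 7*z)


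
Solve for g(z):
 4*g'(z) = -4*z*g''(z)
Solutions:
 g(z) = C1 + C2*log(z)


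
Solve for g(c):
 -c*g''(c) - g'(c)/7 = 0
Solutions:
 g(c) = C1 + C2*c^(6/7)


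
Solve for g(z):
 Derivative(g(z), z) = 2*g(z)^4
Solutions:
 g(z) = (-1/(C1 + 6*z))^(1/3)
 g(z) = (-1/(C1 + 2*z))^(1/3)*(-3^(2/3) - 3*3^(1/6)*I)/6
 g(z) = (-1/(C1 + 2*z))^(1/3)*(-3^(2/3) + 3*3^(1/6)*I)/6


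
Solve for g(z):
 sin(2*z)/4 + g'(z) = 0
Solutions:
 g(z) = C1 + cos(2*z)/8


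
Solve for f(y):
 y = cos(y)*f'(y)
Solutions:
 f(y) = C1 + Integral(y/cos(y), y)


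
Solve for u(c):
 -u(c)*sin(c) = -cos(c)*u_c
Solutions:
 u(c) = C1/cos(c)


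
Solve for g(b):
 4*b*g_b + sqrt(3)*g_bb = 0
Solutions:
 g(b) = C1 + C2*erf(sqrt(2)*3^(3/4)*b/3)


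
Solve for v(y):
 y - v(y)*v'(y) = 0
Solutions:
 v(y) = -sqrt(C1 + y^2)
 v(y) = sqrt(C1 + y^2)


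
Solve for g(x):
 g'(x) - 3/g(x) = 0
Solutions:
 g(x) = -sqrt(C1 + 6*x)
 g(x) = sqrt(C1 + 6*x)


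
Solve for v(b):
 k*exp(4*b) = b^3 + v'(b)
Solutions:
 v(b) = C1 - b^4/4 + k*exp(4*b)/4


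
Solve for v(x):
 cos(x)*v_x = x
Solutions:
 v(x) = C1 + Integral(x/cos(x), x)


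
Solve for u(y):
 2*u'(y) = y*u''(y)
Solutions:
 u(y) = C1 + C2*y^3


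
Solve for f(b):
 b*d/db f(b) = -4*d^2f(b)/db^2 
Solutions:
 f(b) = C1 + C2*erf(sqrt(2)*b/4)


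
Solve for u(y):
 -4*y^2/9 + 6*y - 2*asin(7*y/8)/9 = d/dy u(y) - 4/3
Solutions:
 u(y) = C1 - 4*y^3/27 + 3*y^2 - 2*y*asin(7*y/8)/9 + 4*y/3 - 2*sqrt(64 - 49*y^2)/63


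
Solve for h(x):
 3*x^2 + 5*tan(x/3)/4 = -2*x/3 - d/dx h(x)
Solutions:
 h(x) = C1 - x^3 - x^2/3 + 15*log(cos(x/3))/4


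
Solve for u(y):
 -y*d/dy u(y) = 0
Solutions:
 u(y) = C1


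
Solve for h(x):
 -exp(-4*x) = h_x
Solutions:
 h(x) = C1 + exp(-4*x)/4


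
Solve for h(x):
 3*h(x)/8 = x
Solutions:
 h(x) = 8*x/3


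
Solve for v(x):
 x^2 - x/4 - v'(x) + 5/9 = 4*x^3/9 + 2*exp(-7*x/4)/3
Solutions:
 v(x) = C1 - x^4/9 + x^3/3 - x^2/8 + 5*x/9 + 8*exp(-7*x/4)/21


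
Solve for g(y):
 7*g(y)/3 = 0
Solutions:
 g(y) = 0


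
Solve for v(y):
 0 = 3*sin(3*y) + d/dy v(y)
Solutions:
 v(y) = C1 + cos(3*y)


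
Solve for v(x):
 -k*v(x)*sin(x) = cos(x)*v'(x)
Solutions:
 v(x) = C1*exp(k*log(cos(x)))


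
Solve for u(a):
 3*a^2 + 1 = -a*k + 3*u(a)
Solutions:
 u(a) = a^2 + a*k/3 + 1/3


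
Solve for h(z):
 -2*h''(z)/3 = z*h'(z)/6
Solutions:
 h(z) = C1 + C2*erf(sqrt(2)*z/4)


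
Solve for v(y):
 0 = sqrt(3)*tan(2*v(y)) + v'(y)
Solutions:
 v(y) = -asin(C1*exp(-2*sqrt(3)*y))/2 + pi/2
 v(y) = asin(C1*exp(-2*sqrt(3)*y))/2


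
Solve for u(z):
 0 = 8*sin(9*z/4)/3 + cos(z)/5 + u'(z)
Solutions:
 u(z) = C1 - sin(z)/5 + 32*cos(9*z/4)/27


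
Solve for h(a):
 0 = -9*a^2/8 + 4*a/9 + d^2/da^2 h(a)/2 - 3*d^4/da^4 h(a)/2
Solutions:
 h(a) = C1 + C2*a + C3*exp(-sqrt(3)*a/3) + C4*exp(sqrt(3)*a/3) + 3*a^4/16 - 4*a^3/27 + 27*a^2/4


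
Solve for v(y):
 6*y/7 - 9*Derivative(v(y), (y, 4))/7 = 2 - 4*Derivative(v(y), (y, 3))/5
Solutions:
 v(y) = C1 + C2*y + C3*y^2 + C4*exp(28*y/45) - 5*y^4/112 + 305*y^3/2352


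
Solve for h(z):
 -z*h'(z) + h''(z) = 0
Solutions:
 h(z) = C1 + C2*erfi(sqrt(2)*z/2)


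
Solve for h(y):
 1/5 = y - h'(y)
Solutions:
 h(y) = C1 + y^2/2 - y/5


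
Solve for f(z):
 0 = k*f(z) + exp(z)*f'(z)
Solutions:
 f(z) = C1*exp(k*exp(-z))


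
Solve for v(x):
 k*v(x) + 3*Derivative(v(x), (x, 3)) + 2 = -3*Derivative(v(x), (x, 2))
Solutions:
 v(x) = C1*exp(-x*((9*k/2 + sqrt((9*k + 2)^2 - 4)/2 + 1)^(1/3) + 1 + (9*k/2 + sqrt((9*k + 2)^2 - 4)/2 + 1)^(-1/3))/3) + C2*exp(x*((9*k/2 + sqrt((9*k + 2)^2 - 4)/2 + 1)^(1/3) - sqrt(3)*I*(9*k/2 + sqrt((9*k + 2)^2 - 4)/2 + 1)^(1/3) - 2 - 4/((-1 + sqrt(3)*I)*(9*k/2 + sqrt((9*k + 2)^2 - 4)/2 + 1)^(1/3)))/6) + C3*exp(x*((9*k/2 + sqrt((9*k + 2)^2 - 4)/2 + 1)^(1/3) + sqrt(3)*I*(9*k/2 + sqrt((9*k + 2)^2 - 4)/2 + 1)^(1/3) - 2 + 4/((1 + sqrt(3)*I)*(9*k/2 + sqrt((9*k + 2)^2 - 4)/2 + 1)^(1/3)))/6) - 2/k


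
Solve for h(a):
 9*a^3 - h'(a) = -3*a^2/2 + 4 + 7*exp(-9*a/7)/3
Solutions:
 h(a) = C1 + 9*a^4/4 + a^3/2 - 4*a + 49*exp(-9*a/7)/27


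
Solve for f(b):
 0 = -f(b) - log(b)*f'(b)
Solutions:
 f(b) = C1*exp(-li(b))


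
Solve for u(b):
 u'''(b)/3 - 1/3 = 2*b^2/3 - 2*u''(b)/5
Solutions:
 u(b) = C1 + C2*b + C3*exp(-6*b/5) + 5*b^4/36 - 25*b^3/54 + 85*b^2/54


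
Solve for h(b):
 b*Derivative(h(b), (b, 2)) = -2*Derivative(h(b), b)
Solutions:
 h(b) = C1 + C2/b


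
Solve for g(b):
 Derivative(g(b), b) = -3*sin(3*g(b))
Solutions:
 g(b) = -acos((-C1 - exp(18*b))/(C1 - exp(18*b)))/3 + 2*pi/3
 g(b) = acos((-C1 - exp(18*b))/(C1 - exp(18*b)))/3


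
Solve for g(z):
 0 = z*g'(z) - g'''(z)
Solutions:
 g(z) = C1 + Integral(C2*airyai(z) + C3*airybi(z), z)


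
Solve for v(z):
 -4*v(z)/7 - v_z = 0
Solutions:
 v(z) = C1*exp(-4*z/7)


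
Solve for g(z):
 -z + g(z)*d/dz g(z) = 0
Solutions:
 g(z) = -sqrt(C1 + z^2)
 g(z) = sqrt(C1 + z^2)


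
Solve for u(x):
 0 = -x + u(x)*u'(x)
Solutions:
 u(x) = -sqrt(C1 + x^2)
 u(x) = sqrt(C1 + x^2)


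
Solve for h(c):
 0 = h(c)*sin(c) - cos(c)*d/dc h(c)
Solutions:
 h(c) = C1/cos(c)


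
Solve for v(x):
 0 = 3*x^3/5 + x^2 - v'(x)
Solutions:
 v(x) = C1 + 3*x^4/20 + x^3/3


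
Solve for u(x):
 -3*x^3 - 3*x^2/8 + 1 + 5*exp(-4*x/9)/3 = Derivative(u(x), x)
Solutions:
 u(x) = C1 - 3*x^4/4 - x^3/8 + x - 15*exp(-4*x/9)/4


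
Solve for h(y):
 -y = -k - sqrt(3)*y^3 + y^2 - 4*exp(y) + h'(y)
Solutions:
 h(y) = C1 + k*y + sqrt(3)*y^4/4 - y^3/3 - y^2/2 + 4*exp(y)


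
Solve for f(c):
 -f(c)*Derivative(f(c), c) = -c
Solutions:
 f(c) = -sqrt(C1 + c^2)
 f(c) = sqrt(C1 + c^2)


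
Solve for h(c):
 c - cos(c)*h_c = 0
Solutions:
 h(c) = C1 + Integral(c/cos(c), c)


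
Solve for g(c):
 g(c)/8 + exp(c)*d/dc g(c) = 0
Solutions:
 g(c) = C1*exp(exp(-c)/8)


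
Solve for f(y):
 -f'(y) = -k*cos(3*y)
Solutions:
 f(y) = C1 + k*sin(3*y)/3


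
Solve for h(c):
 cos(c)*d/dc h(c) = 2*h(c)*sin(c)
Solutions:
 h(c) = C1/cos(c)^2


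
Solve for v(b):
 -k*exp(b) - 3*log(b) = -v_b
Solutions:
 v(b) = C1 + 3*b*log(b) - 3*b + k*exp(b)


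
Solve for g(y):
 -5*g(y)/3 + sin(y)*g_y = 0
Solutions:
 g(y) = C1*(cos(y) - 1)^(5/6)/(cos(y) + 1)^(5/6)


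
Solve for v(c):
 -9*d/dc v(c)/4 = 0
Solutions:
 v(c) = C1


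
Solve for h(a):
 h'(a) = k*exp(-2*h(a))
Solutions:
 h(a) = log(-sqrt(C1 + 2*a*k))
 h(a) = log(C1 + 2*a*k)/2


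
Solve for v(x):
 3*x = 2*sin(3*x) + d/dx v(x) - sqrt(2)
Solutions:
 v(x) = C1 + 3*x^2/2 + sqrt(2)*x + 2*cos(3*x)/3


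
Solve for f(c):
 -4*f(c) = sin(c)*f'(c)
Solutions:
 f(c) = C1*(cos(c)^2 + 2*cos(c) + 1)/(cos(c)^2 - 2*cos(c) + 1)


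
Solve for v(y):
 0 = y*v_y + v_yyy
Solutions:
 v(y) = C1 + Integral(C2*airyai(-y) + C3*airybi(-y), y)


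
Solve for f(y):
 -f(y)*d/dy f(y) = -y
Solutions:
 f(y) = -sqrt(C1 + y^2)
 f(y) = sqrt(C1 + y^2)


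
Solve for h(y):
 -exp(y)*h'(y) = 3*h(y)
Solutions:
 h(y) = C1*exp(3*exp(-y))


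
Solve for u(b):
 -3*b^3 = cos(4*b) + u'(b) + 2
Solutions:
 u(b) = C1 - 3*b^4/4 - 2*b - sin(4*b)/4


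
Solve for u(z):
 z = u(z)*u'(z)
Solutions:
 u(z) = -sqrt(C1 + z^2)
 u(z) = sqrt(C1 + z^2)


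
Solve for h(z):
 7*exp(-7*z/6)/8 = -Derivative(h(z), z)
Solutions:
 h(z) = C1 + 3*exp(-7*z/6)/4


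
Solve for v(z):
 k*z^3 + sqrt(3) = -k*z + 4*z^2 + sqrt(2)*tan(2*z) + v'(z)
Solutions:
 v(z) = C1 + k*z^4/4 + k*z^2/2 - 4*z^3/3 + sqrt(3)*z + sqrt(2)*log(cos(2*z))/2


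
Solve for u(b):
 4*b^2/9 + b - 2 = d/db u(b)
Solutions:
 u(b) = C1 + 4*b^3/27 + b^2/2 - 2*b


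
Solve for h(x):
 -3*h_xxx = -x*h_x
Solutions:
 h(x) = C1 + Integral(C2*airyai(3^(2/3)*x/3) + C3*airybi(3^(2/3)*x/3), x)


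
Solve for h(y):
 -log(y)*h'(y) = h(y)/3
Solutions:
 h(y) = C1*exp(-li(y)/3)


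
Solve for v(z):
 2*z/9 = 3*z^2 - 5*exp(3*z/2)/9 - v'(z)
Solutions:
 v(z) = C1 + z^3 - z^2/9 - 10*exp(3*z/2)/27


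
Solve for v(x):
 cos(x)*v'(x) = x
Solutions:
 v(x) = C1 + Integral(x/cos(x), x)


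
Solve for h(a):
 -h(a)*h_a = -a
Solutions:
 h(a) = -sqrt(C1 + a^2)
 h(a) = sqrt(C1 + a^2)


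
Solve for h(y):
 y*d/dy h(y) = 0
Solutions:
 h(y) = C1


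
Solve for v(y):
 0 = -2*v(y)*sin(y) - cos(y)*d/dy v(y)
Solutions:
 v(y) = C1*cos(y)^2


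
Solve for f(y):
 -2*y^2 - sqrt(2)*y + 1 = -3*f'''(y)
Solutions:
 f(y) = C1 + C2*y + C3*y^2 + y^5/90 + sqrt(2)*y^4/72 - y^3/18


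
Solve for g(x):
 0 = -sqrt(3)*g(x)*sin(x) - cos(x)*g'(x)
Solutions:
 g(x) = C1*cos(x)^(sqrt(3))


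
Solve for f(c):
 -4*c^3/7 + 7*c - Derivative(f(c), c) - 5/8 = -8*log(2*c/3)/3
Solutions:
 f(c) = C1 - c^4/7 + 7*c^2/2 + 8*c*log(c)/3 - 79*c/24 - 8*c*log(3)/3 + 8*c*log(2)/3


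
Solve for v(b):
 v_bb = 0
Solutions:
 v(b) = C1 + C2*b


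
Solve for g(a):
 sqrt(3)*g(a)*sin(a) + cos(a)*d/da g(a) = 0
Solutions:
 g(a) = C1*cos(a)^(sqrt(3))


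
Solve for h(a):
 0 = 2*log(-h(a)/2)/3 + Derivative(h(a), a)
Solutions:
 3*Integral(1/(log(-_y) - log(2)), (_y, h(a)))/2 = C1 - a


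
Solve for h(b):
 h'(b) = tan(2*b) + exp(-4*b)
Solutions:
 h(b) = C1 + log(tan(2*b)^2 + 1)/4 - exp(-4*b)/4


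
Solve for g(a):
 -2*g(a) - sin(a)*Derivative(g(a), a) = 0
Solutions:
 g(a) = C1*(cos(a) + 1)/(cos(a) - 1)


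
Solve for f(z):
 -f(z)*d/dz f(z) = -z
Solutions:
 f(z) = -sqrt(C1 + z^2)
 f(z) = sqrt(C1 + z^2)


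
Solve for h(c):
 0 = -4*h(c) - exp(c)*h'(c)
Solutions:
 h(c) = C1*exp(4*exp(-c))


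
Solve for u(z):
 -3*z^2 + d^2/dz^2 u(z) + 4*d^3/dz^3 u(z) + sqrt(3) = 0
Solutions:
 u(z) = C1 + C2*z + C3*exp(-z/4) + z^4/4 - 4*z^3 + z^2*(48 - sqrt(3)/2)


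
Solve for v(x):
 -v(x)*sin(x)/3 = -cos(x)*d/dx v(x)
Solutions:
 v(x) = C1/cos(x)^(1/3)


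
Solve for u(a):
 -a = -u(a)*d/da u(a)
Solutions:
 u(a) = -sqrt(C1 + a^2)
 u(a) = sqrt(C1 + a^2)


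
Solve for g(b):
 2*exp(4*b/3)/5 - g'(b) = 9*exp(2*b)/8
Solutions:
 g(b) = C1 + 3*exp(4*b/3)/10 - 9*exp(2*b)/16


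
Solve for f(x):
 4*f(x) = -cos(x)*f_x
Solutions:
 f(x) = C1*(sin(x)^2 - 2*sin(x) + 1)/(sin(x)^2 + 2*sin(x) + 1)


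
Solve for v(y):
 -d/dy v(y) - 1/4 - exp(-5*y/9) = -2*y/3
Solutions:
 v(y) = C1 + y^2/3 - y/4 + 9*exp(-5*y/9)/5


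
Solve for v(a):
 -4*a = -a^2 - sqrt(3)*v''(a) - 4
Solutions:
 v(a) = C1 + C2*a - sqrt(3)*a^4/36 + 2*sqrt(3)*a^3/9 - 2*sqrt(3)*a^2/3


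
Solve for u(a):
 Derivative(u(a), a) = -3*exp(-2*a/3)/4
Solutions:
 u(a) = C1 + 9*exp(-2*a/3)/8


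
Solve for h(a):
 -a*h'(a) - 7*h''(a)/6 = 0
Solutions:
 h(a) = C1 + C2*erf(sqrt(21)*a/7)


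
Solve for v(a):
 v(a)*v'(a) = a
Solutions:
 v(a) = -sqrt(C1 + a^2)
 v(a) = sqrt(C1 + a^2)


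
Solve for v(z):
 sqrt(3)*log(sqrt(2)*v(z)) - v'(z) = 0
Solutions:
 -2*sqrt(3)*Integral(1/(2*log(_y) + log(2)), (_y, v(z)))/3 = C1 - z


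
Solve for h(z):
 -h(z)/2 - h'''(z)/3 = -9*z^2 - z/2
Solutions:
 h(z) = C3*exp(-2^(2/3)*3^(1/3)*z/2) + 18*z^2 + z + (C1*sin(2^(2/3)*3^(5/6)*z/4) + C2*cos(2^(2/3)*3^(5/6)*z/4))*exp(2^(2/3)*3^(1/3)*z/4)


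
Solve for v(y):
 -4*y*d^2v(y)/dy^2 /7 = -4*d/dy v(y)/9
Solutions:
 v(y) = C1 + C2*y^(16/9)


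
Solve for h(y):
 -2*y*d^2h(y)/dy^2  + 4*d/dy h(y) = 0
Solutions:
 h(y) = C1 + C2*y^3


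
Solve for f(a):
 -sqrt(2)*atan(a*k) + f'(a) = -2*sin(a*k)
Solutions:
 f(a) = C1 - 2*Piecewise((-cos(a*k)/k, Ne(k, 0)), (0, True)) + sqrt(2)*Piecewise((a*atan(a*k) - log(a^2*k^2 + 1)/(2*k), Ne(k, 0)), (0, True))


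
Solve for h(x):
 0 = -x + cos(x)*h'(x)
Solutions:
 h(x) = C1 + Integral(x/cos(x), x)


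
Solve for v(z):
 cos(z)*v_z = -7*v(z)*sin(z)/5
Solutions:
 v(z) = C1*cos(z)^(7/5)


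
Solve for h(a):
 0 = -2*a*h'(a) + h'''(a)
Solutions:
 h(a) = C1 + Integral(C2*airyai(2^(1/3)*a) + C3*airybi(2^(1/3)*a), a)


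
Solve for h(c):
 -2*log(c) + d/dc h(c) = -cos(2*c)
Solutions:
 h(c) = C1 + 2*c*log(c) - 2*c - sin(2*c)/2


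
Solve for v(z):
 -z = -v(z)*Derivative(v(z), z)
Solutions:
 v(z) = -sqrt(C1 + z^2)
 v(z) = sqrt(C1 + z^2)


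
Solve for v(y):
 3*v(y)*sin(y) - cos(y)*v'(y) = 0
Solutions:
 v(y) = C1/cos(y)^3


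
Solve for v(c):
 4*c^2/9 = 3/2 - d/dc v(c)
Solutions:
 v(c) = C1 - 4*c^3/27 + 3*c/2


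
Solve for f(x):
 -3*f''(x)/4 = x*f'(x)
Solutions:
 f(x) = C1 + C2*erf(sqrt(6)*x/3)


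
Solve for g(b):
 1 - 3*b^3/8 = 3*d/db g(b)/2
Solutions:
 g(b) = C1 - b^4/16 + 2*b/3


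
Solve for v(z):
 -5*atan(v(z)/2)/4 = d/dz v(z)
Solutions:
 Integral(1/atan(_y/2), (_y, v(z))) = C1 - 5*z/4


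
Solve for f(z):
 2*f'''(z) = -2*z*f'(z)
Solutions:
 f(z) = C1 + Integral(C2*airyai(-z) + C3*airybi(-z), z)


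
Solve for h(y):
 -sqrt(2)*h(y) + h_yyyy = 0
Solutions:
 h(y) = C1*exp(-2^(1/8)*y) + C2*exp(2^(1/8)*y) + C3*sin(2^(1/8)*y) + C4*cos(2^(1/8)*y)


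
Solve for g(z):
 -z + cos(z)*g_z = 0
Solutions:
 g(z) = C1 + Integral(z/cos(z), z)


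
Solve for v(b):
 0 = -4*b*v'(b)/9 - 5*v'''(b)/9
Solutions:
 v(b) = C1 + Integral(C2*airyai(-10^(2/3)*b/5) + C3*airybi(-10^(2/3)*b/5), b)


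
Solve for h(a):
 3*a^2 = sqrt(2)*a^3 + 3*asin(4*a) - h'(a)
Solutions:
 h(a) = C1 + sqrt(2)*a^4/4 - a^3 + 3*a*asin(4*a) + 3*sqrt(1 - 16*a^2)/4


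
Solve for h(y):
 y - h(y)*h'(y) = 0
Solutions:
 h(y) = -sqrt(C1 + y^2)
 h(y) = sqrt(C1 + y^2)


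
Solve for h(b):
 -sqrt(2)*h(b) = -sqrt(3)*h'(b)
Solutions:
 h(b) = C1*exp(sqrt(6)*b/3)


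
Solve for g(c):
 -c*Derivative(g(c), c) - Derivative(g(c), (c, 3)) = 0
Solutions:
 g(c) = C1 + Integral(C2*airyai(-c) + C3*airybi(-c), c)


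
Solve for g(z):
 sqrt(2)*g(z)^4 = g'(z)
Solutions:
 g(z) = (-1/(C1 + 3*sqrt(2)*z))^(1/3)
 g(z) = (-1/(C1 + sqrt(2)*z))^(1/3)*(-3^(2/3) - 3*3^(1/6)*I)/6
 g(z) = (-1/(C1 + sqrt(2)*z))^(1/3)*(-3^(2/3) + 3*3^(1/6)*I)/6
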